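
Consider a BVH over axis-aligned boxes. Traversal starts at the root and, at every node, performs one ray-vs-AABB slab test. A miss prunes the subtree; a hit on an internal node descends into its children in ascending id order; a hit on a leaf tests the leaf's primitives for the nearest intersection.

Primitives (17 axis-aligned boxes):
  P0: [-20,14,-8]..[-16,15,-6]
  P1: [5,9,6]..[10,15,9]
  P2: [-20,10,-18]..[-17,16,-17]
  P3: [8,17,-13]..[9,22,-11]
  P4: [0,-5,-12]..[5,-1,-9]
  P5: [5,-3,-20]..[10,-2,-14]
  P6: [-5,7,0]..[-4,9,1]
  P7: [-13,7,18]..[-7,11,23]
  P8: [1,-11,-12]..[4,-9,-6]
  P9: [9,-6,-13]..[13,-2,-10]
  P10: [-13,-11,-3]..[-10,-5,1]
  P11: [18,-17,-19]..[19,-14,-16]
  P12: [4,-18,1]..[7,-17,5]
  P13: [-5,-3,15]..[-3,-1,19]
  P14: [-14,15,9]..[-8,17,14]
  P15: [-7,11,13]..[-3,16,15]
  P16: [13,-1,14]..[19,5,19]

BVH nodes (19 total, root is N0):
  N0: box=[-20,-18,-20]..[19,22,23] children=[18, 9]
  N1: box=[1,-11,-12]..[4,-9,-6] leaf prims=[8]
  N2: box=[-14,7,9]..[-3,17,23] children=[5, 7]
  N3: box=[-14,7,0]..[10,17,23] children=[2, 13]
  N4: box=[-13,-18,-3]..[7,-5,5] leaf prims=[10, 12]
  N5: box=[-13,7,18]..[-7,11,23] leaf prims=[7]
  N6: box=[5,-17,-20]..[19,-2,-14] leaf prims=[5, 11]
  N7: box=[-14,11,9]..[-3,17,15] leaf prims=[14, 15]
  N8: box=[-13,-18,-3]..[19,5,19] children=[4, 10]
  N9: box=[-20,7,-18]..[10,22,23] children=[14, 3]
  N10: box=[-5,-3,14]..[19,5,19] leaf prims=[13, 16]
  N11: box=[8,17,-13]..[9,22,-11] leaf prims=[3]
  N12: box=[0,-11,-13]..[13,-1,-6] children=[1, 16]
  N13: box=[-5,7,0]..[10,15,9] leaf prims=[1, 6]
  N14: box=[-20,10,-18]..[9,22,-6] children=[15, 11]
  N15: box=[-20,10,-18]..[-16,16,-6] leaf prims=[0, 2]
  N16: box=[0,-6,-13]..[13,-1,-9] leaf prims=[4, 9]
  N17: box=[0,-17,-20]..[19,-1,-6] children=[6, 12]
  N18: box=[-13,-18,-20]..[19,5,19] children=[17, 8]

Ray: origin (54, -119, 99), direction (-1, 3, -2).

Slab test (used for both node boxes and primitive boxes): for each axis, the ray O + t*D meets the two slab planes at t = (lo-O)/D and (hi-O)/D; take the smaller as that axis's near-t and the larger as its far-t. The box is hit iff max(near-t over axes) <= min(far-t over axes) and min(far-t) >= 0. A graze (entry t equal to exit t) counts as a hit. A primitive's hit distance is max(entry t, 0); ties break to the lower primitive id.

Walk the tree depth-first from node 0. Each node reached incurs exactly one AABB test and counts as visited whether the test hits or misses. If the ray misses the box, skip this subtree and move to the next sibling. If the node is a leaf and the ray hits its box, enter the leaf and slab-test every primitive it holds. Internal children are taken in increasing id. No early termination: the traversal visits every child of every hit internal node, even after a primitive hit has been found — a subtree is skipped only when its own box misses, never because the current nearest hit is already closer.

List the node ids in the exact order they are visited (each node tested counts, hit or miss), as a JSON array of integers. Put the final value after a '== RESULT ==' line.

Trace the traversal:
N0 x:[35,74] y:[101/3,47] z:[38,119/2] -> hit [38,47], descend [9, 18]
  N9 x:[44,74] y:[42,47] z:[38,117/2] -> hit [44,47], descend [3, 14]
    N3 x:[44,68] y:[42,136/3] z:[38,99/2] -> hit [44,136/3], descend [2, 13]
      N2 x:[57,68] y:[42,136/3] z:[38,45] -> miss, prune
      N13 x:[44,59] y:[42,134/3] z:[45,99/2] -> miss, prune
    N14 x:[45,74] y:[43,47] z:[105/2,117/2] -> miss, prune
  N18 x:[35,67] y:[101/3,124/3] z:[40,119/2] -> hit [40,124/3], descend [8, 17]
    N8 x:[35,67] y:[101/3,124/3] z:[40,51] -> hit [40,124/3], descend [4, 10]
      N4 x:[47,67] y:[101/3,38] z:[47,51] -> miss, prune
      N10 x:[35,59] y:[116/3,124/3] z:[40,85/2] -> hit [40,124/3] leaf, test {P13(miss), P16@t=40}
    N17 x:[35,54] y:[34,118/3] z:[105/2,119/2] -> miss, prune

11 AABB tests over nodes [0, 9, 3, 2, 13, 14, 18, 8, 4, 10, 17]; 1 leaf entered; closest P16.

== RESULT ==
[0, 9, 3, 2, 13, 14, 18, 8, 4, 10, 17]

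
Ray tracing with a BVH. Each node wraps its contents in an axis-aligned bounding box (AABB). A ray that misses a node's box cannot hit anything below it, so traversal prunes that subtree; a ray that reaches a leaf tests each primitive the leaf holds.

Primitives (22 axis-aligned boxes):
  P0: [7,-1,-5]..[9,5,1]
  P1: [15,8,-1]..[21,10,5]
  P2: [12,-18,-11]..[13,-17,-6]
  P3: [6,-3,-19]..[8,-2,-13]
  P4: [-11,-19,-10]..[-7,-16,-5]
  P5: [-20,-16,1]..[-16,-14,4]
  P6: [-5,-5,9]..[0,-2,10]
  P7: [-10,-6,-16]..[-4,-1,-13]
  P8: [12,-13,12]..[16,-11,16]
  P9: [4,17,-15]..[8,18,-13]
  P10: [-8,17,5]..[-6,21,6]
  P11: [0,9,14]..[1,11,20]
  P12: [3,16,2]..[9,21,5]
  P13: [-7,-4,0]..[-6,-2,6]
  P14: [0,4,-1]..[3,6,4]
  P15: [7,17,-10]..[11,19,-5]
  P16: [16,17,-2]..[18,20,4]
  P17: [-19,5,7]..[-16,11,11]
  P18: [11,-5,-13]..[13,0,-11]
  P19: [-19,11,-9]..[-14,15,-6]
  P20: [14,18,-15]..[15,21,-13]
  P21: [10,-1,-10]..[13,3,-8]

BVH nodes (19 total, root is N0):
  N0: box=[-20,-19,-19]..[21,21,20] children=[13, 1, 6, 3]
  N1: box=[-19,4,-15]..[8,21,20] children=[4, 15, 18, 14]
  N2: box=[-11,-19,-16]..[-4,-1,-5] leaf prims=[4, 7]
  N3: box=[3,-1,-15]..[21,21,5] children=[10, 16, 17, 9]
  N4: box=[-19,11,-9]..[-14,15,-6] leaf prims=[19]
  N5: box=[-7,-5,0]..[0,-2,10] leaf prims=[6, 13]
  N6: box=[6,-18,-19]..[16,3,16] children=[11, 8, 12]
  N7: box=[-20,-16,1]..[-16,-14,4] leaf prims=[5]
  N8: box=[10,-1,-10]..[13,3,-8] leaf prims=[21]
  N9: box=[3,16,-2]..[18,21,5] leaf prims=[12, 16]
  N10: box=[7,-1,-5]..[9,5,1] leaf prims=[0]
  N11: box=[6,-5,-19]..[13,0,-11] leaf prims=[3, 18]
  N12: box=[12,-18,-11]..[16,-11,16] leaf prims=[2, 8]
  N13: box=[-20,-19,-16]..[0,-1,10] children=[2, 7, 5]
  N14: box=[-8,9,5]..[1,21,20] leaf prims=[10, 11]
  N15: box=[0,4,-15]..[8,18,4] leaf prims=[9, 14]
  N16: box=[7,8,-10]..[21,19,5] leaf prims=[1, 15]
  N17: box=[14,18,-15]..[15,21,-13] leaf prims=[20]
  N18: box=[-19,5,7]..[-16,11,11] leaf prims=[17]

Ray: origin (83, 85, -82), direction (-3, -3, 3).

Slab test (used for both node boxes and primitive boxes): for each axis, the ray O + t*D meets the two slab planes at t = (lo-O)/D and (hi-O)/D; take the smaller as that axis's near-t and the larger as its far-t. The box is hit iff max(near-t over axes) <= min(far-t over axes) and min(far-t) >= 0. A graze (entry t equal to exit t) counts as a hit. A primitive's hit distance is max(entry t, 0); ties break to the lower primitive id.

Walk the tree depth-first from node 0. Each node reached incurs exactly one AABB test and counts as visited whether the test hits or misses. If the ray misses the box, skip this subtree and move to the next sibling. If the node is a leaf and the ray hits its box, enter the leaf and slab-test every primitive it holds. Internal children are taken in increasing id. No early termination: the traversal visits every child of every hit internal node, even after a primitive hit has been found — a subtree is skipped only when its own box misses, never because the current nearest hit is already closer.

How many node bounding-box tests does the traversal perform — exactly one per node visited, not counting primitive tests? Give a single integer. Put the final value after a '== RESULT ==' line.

Trace the traversal:
N0 x:[62/3,103/3] y:[64/3,104/3] z:[21,34] -> hit [64/3,34], descend [1, 3, 6, 13]
  N1 x:[25,34] y:[64/3,27] z:[67/3,34] -> hit [25,27], descend [4, 14, 15, 18]
    N4 x:[97/3,34] y:[70/3,74/3] z:[73/3,76/3] -> miss, prune
    N14 x:[82/3,91/3] y:[64/3,76/3] z:[29,34] -> miss, prune
    N15 x:[25,83/3] y:[67/3,27] z:[67/3,86/3] -> hit [25,27] leaf, test {P9(miss), P14@t=27}
    N18 x:[33,34] y:[74/3,80/3] z:[89/3,31] -> miss, prune
  N3 x:[62/3,80/3] y:[64/3,86/3] z:[67/3,29] -> hit [67/3,80/3], descend [9, 10, 16, 17]
    N9 x:[65/3,80/3] y:[64/3,23] z:[80/3,29] -> miss, prune
    N10 x:[74/3,76/3] y:[80/3,86/3] z:[77/3,83/3] -> miss, prune
    N16 x:[62/3,76/3] y:[22,77/3] z:[24,29] -> hit [24,76/3] leaf, test {P1(miss), P15(miss)}
    N17 x:[68/3,23] y:[64/3,67/3] z:[67/3,23] -> miss, prune
  N6 x:[67/3,77/3] y:[82/3,103/3] z:[21,98/3] -> miss, prune
  N13 x:[83/3,103/3] y:[86/3,104/3] z:[22,92/3] -> hit [86/3,92/3], descend [2, 5, 7]
    N2 x:[29,94/3] y:[86/3,104/3] z:[22,77/3] -> miss, prune
    N5 x:[83/3,30] y:[29,30] z:[82/3,92/3] -> hit [29,30] leaf, test {P6(miss), P13(miss)}
    N7 x:[33,103/3] y:[33,101/3] z:[83/3,86/3] -> miss, prune

Summary -> nodes [0, 1, 4, 14, 15, 18, 3, 9, 10, 16, 17, 6, 13, 2, 5, 7]; box-tests=16; leaf-entries=3; first=P14

== RESULT ==
16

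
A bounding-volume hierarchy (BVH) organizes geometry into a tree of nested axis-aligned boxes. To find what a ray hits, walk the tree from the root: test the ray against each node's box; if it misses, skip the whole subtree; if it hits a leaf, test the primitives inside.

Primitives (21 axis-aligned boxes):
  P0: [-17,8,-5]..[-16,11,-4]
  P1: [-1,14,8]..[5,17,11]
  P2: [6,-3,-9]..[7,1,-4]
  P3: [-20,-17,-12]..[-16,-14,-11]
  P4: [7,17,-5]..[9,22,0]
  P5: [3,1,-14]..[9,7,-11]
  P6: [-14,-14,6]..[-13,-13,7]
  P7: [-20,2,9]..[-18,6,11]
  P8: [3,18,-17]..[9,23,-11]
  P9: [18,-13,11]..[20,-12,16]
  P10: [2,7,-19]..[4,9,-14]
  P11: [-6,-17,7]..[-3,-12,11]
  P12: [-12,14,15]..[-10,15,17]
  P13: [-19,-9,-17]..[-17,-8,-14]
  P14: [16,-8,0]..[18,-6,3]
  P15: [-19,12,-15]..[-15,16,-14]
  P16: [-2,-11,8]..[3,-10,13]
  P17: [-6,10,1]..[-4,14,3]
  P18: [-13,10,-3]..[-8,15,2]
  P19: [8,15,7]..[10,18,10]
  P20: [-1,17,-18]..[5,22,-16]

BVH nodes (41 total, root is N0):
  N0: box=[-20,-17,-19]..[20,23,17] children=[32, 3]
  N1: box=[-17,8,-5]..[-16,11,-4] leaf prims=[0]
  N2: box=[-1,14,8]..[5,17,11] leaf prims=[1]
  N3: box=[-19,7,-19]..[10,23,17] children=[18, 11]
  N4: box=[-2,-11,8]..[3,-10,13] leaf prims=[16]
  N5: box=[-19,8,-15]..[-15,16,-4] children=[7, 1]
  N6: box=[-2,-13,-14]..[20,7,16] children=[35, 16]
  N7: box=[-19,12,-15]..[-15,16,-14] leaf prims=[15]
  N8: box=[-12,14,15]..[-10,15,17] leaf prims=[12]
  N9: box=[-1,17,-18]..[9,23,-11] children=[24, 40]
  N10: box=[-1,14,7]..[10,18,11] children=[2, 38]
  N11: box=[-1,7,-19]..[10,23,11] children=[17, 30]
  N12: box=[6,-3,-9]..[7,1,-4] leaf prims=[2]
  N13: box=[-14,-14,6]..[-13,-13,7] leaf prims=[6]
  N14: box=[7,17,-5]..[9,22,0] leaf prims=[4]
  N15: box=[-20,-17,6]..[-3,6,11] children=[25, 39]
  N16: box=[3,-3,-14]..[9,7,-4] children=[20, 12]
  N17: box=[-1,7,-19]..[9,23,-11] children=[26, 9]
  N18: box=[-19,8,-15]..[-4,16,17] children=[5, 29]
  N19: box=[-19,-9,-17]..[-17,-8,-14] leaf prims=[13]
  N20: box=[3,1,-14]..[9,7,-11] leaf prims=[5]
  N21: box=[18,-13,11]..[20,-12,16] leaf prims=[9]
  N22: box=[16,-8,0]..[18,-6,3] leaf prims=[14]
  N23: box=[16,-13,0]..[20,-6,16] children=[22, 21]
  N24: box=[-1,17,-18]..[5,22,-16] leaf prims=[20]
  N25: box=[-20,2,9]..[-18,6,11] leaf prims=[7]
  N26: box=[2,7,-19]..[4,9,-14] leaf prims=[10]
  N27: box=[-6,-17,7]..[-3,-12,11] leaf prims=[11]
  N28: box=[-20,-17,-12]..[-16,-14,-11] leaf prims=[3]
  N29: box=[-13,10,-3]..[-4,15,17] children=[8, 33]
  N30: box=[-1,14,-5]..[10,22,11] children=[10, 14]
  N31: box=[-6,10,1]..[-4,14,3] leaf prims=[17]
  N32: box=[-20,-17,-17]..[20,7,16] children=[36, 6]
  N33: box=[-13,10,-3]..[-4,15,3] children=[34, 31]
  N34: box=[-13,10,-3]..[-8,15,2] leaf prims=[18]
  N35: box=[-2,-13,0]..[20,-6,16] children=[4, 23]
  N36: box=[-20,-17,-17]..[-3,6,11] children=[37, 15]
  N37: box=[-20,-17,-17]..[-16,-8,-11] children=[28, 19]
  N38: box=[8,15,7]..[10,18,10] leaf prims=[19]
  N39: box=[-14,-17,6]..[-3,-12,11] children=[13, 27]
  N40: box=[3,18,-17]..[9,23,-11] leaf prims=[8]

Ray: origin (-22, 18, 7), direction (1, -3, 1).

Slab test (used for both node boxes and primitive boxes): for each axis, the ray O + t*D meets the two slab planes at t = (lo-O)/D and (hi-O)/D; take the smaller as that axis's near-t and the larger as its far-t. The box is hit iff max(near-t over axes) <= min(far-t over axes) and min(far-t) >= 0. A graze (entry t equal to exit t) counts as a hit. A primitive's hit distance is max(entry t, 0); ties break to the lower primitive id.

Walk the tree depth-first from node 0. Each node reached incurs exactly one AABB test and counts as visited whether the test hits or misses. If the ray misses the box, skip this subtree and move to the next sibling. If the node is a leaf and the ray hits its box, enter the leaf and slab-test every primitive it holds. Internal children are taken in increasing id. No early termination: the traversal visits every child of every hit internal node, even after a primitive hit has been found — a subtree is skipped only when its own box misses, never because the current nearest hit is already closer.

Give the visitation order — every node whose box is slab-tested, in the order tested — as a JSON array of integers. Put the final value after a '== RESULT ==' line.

Walk:
N0 x:[2,42] y:[-5/3,35/3] z:[-26,10] -> hit [2,10], descend [3, 32]
  N3 x:[3,32] y:[-5/3,11/3] z:[-26,10] -> hit [3,11/3], descend [11, 18]
    N11 x:[21,32] y:[-5/3,11/3] z:[-26,4] -> miss, prune
    N18 x:[3,18] y:[2/3,10/3] z:[-22,10] -> hit [3,10/3], descend [5, 29]
      N5 x:[3,7] y:[2/3,10/3] z:[-22,-11] -> miss, prune
      N29 x:[9,18] y:[1,8/3] z:[-10,10] -> miss, prune
  N32 x:[2,42] y:[11/3,35/3] z:[-24,9] -> hit [11/3,9], descend [6, 36]
    N6 x:[20,42] y:[11/3,31/3] z:[-21,9] -> miss, prune
    N36 x:[2,19] y:[4,35/3] z:[-24,4] -> hit [4,4], descend [15, 37]
      N15 x:[2,19] y:[4,35/3] z:[-1,4] -> hit [4,4], descend [25, 39]
        N25 x:[2,4] y:[4,16/3] z:[2,4] -> hit [4,4] leaf, test {P7@t=4}
        N39 x:[8,19] y:[10,35/3] z:[-1,4] -> miss, prune
      N37 x:[2,6] y:[26/3,35/3] z:[-24,-18] -> miss, prune

13 AABB tests over nodes [0, 3, 11, 18, 5, 29, 32, 6, 36, 15, 25, 39, 37]; 1 leaf entered; closest P7.

== RESULT ==
[0, 3, 11, 18, 5, 29, 32, 6, 36, 15, 25, 39, 37]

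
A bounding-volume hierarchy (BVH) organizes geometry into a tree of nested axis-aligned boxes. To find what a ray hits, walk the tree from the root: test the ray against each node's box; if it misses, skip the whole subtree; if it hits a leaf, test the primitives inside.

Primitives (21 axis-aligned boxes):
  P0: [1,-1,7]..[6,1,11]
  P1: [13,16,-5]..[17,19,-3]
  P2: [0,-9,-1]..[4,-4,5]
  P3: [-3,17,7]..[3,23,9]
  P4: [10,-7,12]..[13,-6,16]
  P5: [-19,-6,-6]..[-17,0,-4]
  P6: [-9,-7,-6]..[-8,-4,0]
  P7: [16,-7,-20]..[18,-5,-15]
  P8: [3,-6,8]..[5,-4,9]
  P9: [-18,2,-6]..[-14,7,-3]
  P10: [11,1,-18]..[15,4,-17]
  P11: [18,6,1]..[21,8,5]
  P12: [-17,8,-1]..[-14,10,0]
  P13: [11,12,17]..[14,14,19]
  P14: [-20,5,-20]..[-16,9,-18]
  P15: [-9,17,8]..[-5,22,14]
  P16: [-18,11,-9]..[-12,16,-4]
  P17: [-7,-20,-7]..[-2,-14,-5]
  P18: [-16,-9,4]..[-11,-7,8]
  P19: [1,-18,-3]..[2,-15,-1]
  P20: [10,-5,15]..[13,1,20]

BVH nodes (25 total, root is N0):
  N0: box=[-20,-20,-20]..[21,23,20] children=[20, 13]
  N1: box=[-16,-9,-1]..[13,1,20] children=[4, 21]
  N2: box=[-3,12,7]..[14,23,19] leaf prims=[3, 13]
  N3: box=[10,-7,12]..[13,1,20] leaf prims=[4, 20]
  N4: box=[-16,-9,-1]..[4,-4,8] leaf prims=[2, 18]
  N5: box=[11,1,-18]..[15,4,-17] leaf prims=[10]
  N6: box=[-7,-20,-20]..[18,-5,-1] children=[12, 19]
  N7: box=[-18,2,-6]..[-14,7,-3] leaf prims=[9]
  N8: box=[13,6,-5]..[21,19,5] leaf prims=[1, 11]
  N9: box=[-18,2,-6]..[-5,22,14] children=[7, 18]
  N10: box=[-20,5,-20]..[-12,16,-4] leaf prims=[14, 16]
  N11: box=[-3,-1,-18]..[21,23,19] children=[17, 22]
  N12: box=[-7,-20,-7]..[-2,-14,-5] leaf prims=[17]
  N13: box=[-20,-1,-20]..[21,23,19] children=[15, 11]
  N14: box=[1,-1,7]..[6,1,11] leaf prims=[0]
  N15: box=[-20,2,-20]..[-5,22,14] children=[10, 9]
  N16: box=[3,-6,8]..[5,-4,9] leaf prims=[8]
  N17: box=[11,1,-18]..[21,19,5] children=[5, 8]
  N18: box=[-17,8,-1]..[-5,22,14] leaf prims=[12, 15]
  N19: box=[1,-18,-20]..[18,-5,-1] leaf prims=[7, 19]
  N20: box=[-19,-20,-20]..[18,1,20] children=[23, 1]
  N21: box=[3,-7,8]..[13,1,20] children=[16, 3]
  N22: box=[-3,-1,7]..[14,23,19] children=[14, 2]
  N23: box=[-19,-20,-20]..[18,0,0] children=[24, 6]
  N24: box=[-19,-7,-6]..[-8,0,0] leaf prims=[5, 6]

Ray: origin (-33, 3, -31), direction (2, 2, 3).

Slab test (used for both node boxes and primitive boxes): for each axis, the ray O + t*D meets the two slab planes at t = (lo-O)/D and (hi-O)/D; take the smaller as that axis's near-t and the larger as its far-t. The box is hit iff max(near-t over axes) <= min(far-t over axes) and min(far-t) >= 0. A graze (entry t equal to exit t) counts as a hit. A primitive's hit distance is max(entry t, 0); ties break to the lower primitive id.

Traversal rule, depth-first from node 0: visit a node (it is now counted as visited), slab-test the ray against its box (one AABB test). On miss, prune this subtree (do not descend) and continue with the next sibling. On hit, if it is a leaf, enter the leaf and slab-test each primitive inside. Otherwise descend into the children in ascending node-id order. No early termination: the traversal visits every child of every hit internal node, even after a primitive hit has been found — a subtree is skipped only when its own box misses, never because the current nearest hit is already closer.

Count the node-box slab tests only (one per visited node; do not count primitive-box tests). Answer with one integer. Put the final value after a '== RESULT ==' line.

Walk:
N0 x:[13/2,27] y:[-23/2,10] z:[11/3,17] -> hit [13/2,10], descend [13, 20]
  N13 x:[13/2,27] y:[-2,10] z:[11/3,50/3] -> hit [13/2,10], descend [11, 15]
    N11 x:[15,27] y:[-2,10] z:[13/3,50/3] -> miss, prune
    N15 x:[13/2,14] y:[-1/2,19/2] z:[11/3,15] -> hit [13/2,19/2], descend [9, 10]
      N9 x:[15/2,14] y:[-1/2,19/2] z:[25/3,15] -> hit [25/3,19/2], descend [7, 18]
        N7 x:[15/2,19/2] y:[-1/2,2] z:[25/3,28/3] -> miss, prune
        N18 x:[8,14] y:[5/2,19/2] z:[10,15] -> miss, prune
      N10 x:[13/2,21/2] y:[1,13/2] z:[11/3,9] -> hit [13/2,13/2] leaf, test {P14(miss), P16(miss)}
  N20 x:[7,51/2] y:[-23/2,-1] z:[11/3,17] -> miss, prune

order=[0, 13, 11, 15, 9, 7, 18, 10, 20]  |boxes|=9  |leaves|=1  hit=miss

== RESULT ==
9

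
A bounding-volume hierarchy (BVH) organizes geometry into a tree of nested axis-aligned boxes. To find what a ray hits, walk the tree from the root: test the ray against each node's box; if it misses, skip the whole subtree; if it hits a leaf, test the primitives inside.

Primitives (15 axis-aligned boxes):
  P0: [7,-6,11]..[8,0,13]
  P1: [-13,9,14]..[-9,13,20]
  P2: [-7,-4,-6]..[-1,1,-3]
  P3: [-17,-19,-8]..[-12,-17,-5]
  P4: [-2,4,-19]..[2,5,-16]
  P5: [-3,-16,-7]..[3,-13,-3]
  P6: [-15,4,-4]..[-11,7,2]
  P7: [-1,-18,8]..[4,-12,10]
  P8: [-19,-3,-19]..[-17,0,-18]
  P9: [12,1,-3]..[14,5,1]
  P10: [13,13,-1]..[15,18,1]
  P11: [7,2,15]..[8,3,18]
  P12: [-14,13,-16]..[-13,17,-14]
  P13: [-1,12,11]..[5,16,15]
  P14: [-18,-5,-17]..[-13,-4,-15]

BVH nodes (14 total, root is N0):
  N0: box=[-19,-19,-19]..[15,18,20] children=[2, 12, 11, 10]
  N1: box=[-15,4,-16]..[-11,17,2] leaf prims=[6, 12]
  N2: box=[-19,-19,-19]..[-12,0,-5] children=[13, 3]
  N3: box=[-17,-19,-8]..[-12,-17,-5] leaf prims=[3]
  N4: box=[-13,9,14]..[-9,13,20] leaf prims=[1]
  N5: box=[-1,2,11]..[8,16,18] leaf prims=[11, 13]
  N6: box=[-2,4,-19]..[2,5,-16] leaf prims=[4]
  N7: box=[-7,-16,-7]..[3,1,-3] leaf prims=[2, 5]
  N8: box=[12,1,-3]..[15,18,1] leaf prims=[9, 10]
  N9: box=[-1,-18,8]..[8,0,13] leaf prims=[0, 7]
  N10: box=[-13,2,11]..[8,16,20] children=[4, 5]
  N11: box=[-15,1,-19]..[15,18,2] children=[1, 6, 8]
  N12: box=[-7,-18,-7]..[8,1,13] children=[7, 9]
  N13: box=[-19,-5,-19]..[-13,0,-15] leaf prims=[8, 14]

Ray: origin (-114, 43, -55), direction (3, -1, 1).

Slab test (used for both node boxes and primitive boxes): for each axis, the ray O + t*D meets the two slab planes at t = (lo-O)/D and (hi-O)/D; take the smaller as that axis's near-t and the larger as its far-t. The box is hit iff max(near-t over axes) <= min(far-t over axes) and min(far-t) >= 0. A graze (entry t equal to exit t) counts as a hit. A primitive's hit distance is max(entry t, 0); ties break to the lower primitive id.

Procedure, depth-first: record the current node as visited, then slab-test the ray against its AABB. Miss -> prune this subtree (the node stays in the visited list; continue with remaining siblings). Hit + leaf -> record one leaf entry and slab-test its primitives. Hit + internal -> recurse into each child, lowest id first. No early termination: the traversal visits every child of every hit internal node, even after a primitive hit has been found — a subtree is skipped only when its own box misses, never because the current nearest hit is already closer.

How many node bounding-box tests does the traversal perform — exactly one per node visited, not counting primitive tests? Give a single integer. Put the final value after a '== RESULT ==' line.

Walk:
N0 x:[95/3,43] y:[25,62] z:[36,75] -> hit [36,43], descend [2, 10, 11, 12]
  N2 x:[95/3,34] y:[43,62] z:[36,50] -> miss, prune
  N10 x:[101/3,122/3] y:[27,41] z:[66,75] -> miss, prune
  N11 x:[33,43] y:[25,42] z:[36,57] -> hit [36,42], descend [1, 6, 8]
    N1 x:[33,103/3] y:[26,39] z:[39,57] -> miss, prune
    N6 x:[112/3,116/3] y:[38,39] z:[36,39] -> hit [38,116/3] leaf, test {P4@t=38}
    N8 x:[42,43] y:[25,42] z:[52,56] -> miss, prune
  N12 x:[107/3,122/3] y:[42,61] z:[48,68] -> miss, prune

8 AABB tests over nodes [0, 2, 10, 11, 1, 6, 8, 12]; 1 leaf entered; closest P4.

== RESULT ==
8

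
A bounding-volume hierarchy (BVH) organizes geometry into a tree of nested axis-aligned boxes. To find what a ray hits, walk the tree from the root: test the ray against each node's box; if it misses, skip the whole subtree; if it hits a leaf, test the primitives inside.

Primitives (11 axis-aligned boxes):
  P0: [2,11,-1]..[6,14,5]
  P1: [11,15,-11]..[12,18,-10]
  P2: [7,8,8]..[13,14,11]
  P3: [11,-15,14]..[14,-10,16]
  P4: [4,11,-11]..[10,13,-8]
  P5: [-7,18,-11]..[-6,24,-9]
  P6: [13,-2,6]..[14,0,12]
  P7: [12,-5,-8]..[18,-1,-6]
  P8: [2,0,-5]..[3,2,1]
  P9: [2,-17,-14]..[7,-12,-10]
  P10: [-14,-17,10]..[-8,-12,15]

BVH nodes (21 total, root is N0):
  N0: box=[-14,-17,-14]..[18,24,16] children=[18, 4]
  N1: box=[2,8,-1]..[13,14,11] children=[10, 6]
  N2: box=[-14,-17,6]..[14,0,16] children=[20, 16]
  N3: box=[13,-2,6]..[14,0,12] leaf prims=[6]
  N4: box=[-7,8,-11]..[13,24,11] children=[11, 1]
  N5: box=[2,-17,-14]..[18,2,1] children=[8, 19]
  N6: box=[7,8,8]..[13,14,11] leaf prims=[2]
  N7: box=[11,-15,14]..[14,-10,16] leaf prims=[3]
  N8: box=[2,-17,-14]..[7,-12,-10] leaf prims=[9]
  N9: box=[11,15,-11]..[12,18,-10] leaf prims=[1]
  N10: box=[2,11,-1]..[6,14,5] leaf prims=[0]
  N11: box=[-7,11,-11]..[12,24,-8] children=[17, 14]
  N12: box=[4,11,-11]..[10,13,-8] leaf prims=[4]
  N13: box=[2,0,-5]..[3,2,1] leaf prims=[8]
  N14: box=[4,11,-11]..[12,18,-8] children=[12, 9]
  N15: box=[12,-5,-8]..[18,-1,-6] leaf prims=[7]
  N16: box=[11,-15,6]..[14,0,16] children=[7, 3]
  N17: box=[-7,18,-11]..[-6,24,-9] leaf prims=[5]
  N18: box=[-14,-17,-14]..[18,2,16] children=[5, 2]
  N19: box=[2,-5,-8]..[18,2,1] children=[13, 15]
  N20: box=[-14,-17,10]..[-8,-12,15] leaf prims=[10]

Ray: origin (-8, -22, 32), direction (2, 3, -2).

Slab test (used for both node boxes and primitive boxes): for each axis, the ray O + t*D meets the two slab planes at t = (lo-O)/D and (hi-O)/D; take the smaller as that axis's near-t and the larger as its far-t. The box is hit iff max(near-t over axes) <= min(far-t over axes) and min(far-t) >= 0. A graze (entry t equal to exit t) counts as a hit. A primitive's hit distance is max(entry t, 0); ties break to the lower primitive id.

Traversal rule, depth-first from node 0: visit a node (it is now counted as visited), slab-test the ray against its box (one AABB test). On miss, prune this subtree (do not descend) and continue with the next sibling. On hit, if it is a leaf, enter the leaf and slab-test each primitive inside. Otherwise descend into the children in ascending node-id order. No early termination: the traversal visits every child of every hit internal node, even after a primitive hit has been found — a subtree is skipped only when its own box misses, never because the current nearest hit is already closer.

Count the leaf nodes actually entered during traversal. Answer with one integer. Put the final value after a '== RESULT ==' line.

Walk:
N0 x:[-3,13] y:[5/3,46/3] z:[8,23] -> hit [8,13], descend [4, 18]
  N4 x:[1/2,21/2] y:[10,46/3] z:[21/2,43/2] -> hit [21/2,21/2], descend [1, 11]
    N1 x:[5,21/2] y:[10,12] z:[21/2,33/2] -> hit [21/2,21/2], descend [6, 10]
      N6 x:[15/2,21/2] y:[10,12] z:[21/2,12] -> hit [21/2,21/2] leaf, test {P2@t=21/2}
      N10 x:[5,7] y:[11,12] z:[27/2,33/2] -> miss, prune
    N11 x:[1/2,10] y:[11,46/3] z:[20,43/2] -> miss, prune
  N18 x:[-3,13] y:[5/3,8] z:[8,23] -> hit [8,8], descend [2, 5]
    N2 x:[-3,11] y:[5/3,22/3] z:[8,13] -> miss, prune
    N5 x:[5,13] y:[5/3,8] z:[31/2,23] -> miss, prune

Summary -> nodes [0, 4, 1, 6, 10, 11, 18, 2, 5]; box-tests=9; leaf-entries=1; first=P2

== RESULT ==
1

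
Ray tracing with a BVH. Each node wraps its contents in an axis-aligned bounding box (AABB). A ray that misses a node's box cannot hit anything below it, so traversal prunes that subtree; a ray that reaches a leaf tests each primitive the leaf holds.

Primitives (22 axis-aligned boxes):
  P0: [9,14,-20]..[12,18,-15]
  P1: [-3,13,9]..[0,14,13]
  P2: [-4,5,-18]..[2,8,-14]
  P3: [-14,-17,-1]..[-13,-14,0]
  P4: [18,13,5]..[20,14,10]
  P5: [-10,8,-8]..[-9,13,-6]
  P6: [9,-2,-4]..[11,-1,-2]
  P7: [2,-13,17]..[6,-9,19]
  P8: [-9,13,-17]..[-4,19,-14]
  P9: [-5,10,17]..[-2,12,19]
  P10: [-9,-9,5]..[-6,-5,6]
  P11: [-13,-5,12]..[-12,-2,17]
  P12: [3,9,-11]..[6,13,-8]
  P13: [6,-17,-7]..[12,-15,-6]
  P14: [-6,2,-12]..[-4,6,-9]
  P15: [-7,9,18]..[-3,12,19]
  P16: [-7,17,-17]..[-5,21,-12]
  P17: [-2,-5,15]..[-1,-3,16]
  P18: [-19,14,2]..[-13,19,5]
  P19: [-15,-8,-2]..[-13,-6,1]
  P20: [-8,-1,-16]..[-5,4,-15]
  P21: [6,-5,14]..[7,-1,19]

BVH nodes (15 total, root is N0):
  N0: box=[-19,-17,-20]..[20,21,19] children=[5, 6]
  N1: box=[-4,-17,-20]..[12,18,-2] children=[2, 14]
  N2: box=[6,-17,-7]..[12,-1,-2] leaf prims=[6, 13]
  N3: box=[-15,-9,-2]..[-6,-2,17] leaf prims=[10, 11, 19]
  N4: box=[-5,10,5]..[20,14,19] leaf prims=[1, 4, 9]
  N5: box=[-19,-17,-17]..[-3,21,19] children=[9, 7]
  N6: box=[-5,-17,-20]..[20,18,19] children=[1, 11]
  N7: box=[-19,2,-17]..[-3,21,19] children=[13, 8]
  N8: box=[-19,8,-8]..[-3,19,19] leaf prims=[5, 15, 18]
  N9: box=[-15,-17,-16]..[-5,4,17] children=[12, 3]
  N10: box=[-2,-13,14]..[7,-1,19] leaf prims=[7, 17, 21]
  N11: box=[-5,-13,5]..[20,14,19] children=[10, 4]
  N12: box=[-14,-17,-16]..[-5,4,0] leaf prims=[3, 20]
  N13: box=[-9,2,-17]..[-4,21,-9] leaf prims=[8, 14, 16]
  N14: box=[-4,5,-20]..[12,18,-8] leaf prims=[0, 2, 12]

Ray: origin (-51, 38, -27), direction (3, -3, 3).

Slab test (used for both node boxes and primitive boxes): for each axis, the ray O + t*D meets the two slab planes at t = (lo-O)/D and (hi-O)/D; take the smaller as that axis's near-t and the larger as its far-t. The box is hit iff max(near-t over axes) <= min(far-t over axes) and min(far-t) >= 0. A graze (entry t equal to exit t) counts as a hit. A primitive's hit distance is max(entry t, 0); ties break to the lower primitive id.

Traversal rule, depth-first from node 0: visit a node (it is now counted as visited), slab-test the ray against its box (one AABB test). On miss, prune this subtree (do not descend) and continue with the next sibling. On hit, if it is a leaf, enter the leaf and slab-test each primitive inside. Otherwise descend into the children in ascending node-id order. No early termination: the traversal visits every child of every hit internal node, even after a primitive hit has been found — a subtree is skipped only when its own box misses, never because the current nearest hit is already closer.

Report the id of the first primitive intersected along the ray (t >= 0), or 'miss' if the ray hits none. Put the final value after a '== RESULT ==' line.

Walk:
N0 x:[32/3,71/3] y:[17/3,55/3] z:[7/3,46/3] -> hit [32/3,46/3], descend [5, 6]
  N5 x:[32/3,16] y:[17/3,55/3] z:[10/3,46/3] -> hit [32/3,46/3], descend [7, 9]
    N7 x:[32/3,16] y:[17/3,12] z:[10/3,46/3] -> hit [32/3,12], descend [8, 13]
      N8 x:[32/3,16] y:[19/3,10] z:[19/3,46/3] -> miss, prune
      N13 x:[14,47/3] y:[17/3,12] z:[10/3,6] -> miss, prune
    N9 x:[12,46/3] y:[34/3,55/3] z:[11/3,44/3] -> hit [12,44/3], descend [3, 12]
      N3 x:[12,15] y:[40/3,47/3] z:[25/3,44/3] -> hit [40/3,44/3] leaf, test {P10(miss), P11(miss), P19(miss)}
      N12 x:[37/3,46/3] y:[34/3,55/3] z:[11/3,9] -> miss, prune
  N6 x:[46/3,71/3] y:[20/3,55/3] z:[7/3,46/3] -> hit [46/3,46/3], descend [1, 11]
    N1 x:[47/3,21] y:[20/3,55/3] z:[7/3,25/3] -> miss, prune
    N11 x:[46/3,71/3] y:[8,17] z:[32/3,46/3] -> hit [46/3,46/3], descend [4, 10]
      N4 x:[46/3,71/3] y:[8,28/3] z:[32/3,46/3] -> miss, prune
      N10 x:[49/3,58/3] y:[13,17] z:[41/3,46/3] -> miss, prune

Visited [0, 5, 7, 8, 13, 9, 3, 12, 6, 1, 11, 4, 10]. Tests: 13 box, 1 leaf. Nearest: miss.

== RESULT ==
miss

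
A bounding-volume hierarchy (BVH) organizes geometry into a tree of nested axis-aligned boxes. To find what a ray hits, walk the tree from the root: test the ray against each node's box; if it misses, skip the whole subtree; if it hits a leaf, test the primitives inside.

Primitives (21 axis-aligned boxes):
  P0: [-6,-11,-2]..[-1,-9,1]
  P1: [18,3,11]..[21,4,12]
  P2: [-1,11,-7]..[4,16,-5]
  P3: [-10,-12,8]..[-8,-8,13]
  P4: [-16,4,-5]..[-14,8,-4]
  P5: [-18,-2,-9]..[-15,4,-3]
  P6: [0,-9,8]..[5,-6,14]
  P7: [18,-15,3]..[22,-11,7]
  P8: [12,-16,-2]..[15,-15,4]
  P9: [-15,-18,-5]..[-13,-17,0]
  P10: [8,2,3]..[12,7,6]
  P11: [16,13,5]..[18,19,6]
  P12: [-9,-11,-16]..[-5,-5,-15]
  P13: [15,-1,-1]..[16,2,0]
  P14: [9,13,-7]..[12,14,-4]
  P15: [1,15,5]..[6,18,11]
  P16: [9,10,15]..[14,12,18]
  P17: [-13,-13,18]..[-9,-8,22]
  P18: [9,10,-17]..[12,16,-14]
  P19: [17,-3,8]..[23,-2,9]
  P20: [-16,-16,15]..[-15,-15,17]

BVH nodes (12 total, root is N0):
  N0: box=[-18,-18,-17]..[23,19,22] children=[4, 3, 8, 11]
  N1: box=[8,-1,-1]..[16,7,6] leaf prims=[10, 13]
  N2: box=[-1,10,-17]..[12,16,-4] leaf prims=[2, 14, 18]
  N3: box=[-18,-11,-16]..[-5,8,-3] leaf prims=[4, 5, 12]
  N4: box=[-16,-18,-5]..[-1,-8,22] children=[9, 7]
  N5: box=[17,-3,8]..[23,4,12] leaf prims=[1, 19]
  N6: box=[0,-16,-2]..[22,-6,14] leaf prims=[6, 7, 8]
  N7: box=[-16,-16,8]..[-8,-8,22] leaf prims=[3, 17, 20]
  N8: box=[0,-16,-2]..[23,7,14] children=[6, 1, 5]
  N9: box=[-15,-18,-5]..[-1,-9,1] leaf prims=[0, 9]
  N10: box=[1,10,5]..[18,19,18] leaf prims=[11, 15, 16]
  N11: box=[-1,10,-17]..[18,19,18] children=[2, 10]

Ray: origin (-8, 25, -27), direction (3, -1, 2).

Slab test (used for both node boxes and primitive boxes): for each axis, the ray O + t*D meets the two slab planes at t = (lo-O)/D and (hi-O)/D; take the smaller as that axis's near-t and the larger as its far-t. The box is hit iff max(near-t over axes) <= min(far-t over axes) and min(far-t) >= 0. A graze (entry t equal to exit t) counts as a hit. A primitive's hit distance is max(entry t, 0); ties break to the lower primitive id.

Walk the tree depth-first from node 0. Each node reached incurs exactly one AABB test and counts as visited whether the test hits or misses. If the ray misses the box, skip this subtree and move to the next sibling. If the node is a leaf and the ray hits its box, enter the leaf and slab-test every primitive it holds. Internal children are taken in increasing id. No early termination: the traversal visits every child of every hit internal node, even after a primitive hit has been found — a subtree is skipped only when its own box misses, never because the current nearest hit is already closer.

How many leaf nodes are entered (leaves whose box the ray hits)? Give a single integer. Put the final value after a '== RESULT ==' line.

Traverse from the root:
N0 x:[-10/3,31/3] y:[6,43] z:[5,49/2] -> hit [6,31/3], descend [3, 4, 8, 11]
  N3 x:[-10/3,1] y:[17,36] z:[11/2,12] -> miss, prune
  N4 x:[-8/3,7/3] y:[33,43] z:[11,49/2] -> miss, prune
  N8 x:[8/3,31/3] y:[18,41] z:[25/2,41/2] -> miss, prune
  N11 x:[7/3,26/3] y:[6,15] z:[5,45/2] -> hit [6,26/3], descend [2, 10]
    N2 x:[7/3,20/3] y:[9,15] z:[5,23/2] -> miss, prune
    N10 x:[3,26/3] y:[6,15] z:[16,45/2] -> miss, prune

order=[0, 3, 4, 8, 11, 2, 10]  |boxes|=7  |leaves|=0  hit=miss

== RESULT ==
0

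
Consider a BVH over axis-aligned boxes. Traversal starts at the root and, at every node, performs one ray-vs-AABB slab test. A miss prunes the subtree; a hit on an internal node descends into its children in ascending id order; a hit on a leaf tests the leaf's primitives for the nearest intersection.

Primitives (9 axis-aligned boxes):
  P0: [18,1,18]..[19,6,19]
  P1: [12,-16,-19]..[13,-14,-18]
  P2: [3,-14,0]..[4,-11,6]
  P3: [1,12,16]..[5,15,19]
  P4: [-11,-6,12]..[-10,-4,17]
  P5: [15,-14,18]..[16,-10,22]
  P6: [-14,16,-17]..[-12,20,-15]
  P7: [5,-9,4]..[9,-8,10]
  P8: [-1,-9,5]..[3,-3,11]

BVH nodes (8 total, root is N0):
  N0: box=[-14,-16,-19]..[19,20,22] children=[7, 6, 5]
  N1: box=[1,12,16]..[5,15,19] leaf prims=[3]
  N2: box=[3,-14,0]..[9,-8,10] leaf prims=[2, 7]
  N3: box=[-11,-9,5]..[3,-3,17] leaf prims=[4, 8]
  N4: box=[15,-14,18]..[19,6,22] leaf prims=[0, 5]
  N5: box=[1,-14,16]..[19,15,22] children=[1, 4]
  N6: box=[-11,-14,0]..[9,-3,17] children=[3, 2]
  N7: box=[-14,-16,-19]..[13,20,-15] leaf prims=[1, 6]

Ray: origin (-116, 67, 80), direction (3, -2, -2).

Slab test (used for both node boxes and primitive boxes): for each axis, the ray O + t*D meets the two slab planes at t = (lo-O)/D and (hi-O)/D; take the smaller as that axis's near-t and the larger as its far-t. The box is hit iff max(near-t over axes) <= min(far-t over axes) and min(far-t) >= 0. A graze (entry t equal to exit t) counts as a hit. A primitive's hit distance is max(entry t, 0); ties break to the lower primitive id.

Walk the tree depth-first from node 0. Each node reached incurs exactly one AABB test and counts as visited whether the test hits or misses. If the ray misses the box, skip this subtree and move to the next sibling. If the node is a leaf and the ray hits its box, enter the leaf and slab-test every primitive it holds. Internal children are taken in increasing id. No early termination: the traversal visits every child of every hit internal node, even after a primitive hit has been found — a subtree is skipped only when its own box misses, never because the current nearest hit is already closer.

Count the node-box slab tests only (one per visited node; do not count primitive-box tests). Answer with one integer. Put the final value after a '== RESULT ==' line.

Traverse from the root:
N0 x:[34,45] y:[47/2,83/2] z:[29,99/2] -> hit [34,83/2], descend [5, 6, 7]
  N5 x:[39,45] y:[26,81/2] z:[29,32] -> miss, prune
  N6 x:[35,125/3] y:[35,81/2] z:[63/2,40] -> hit [35,40], descend [2, 3]
    N2 x:[119/3,125/3] y:[75/2,81/2] z:[35,40] -> hit [119/3,40] leaf, test {P2@t=119/3, P7(miss)}
    N3 x:[35,119/3] y:[35,38] z:[63/2,75/2] -> hit [35,75/2] leaf, test {P4(miss), P8(miss)}
  N7 x:[34,43] y:[47/2,83/2] z:[95/2,99/2] -> miss, prune

Visited [0, 5, 6, 2, 3, 7]. Tests: 6 box, 2 leaf. Nearest: P2.

== RESULT ==
6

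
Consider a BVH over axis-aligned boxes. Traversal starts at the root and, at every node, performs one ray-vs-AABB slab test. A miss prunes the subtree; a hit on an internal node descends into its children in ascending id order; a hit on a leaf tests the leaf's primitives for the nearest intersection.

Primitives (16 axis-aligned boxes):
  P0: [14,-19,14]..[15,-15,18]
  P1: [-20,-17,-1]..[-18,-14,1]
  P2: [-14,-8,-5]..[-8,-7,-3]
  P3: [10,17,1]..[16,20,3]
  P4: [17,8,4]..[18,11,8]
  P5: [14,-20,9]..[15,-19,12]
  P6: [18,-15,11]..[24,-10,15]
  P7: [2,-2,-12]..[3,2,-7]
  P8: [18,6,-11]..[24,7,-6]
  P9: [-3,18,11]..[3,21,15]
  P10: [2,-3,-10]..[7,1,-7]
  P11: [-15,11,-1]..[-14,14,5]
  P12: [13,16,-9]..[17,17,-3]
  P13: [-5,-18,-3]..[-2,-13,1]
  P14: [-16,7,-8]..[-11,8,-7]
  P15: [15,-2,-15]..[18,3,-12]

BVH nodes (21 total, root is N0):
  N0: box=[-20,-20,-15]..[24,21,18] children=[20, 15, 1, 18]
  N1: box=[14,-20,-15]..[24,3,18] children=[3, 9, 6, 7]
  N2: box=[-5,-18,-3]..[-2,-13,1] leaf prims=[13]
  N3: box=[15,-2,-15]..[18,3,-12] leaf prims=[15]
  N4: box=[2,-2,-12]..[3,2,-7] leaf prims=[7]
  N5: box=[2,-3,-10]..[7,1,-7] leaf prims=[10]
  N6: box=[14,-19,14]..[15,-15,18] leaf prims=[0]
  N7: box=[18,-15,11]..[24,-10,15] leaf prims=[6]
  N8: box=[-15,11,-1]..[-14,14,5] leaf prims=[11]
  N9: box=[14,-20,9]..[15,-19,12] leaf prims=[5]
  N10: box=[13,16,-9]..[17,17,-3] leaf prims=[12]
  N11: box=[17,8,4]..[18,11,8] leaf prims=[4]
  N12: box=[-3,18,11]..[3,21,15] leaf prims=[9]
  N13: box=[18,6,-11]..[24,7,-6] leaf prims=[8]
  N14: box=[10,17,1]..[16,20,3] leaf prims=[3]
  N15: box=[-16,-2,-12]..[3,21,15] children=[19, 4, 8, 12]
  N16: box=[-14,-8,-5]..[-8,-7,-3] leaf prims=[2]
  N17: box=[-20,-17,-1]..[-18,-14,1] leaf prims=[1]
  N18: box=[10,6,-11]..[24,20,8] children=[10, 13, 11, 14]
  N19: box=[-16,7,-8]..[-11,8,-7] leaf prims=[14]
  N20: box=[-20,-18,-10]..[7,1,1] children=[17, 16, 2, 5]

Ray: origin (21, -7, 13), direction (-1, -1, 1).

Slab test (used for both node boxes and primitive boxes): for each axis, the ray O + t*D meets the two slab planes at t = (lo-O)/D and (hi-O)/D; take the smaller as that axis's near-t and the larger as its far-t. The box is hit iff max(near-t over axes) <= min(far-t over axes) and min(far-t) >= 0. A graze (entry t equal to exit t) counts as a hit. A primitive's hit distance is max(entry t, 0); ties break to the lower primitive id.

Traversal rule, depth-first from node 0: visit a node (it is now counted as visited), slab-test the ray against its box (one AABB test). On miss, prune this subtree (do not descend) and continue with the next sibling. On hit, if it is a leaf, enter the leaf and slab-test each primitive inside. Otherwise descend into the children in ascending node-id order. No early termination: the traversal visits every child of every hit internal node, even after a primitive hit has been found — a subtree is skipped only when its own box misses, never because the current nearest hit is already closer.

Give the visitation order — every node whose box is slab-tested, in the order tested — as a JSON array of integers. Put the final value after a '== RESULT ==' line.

Traverse from the root:
N0 x:[-3,41] y:[-28,13] z:[-28,5] -> hit [-3,5], descend [1, 15, 18, 20]
  N1 x:[-3,7] y:[-10,13] z:[-28,5] -> hit [-3,5], descend [3, 6, 7, 9]
    N3 x:[3,6] y:[-10,-5] z:[-28,-25] -> miss, prune
    N6 x:[6,7] y:[8,12] z:[1,5] -> miss, prune
    N7 x:[-3,3] y:[3,8] z:[-2,2] -> miss, prune
    N9 x:[6,7] y:[12,13] z:[-4,-1] -> miss, prune
  N15 x:[18,37] y:[-28,-5] z:[-25,2] -> miss, prune
  N18 x:[-3,11] y:[-27,-13] z:[-24,-5] -> miss, prune
  N20 x:[14,41] y:[-8,11] z:[-23,-12] -> miss, prune

Visited [0, 1, 3, 6, 7, 9, 15, 18, 20]. Tests: 9 box, 0 leaf. Nearest: miss.

== RESULT ==
[0, 1, 3, 6, 7, 9, 15, 18, 20]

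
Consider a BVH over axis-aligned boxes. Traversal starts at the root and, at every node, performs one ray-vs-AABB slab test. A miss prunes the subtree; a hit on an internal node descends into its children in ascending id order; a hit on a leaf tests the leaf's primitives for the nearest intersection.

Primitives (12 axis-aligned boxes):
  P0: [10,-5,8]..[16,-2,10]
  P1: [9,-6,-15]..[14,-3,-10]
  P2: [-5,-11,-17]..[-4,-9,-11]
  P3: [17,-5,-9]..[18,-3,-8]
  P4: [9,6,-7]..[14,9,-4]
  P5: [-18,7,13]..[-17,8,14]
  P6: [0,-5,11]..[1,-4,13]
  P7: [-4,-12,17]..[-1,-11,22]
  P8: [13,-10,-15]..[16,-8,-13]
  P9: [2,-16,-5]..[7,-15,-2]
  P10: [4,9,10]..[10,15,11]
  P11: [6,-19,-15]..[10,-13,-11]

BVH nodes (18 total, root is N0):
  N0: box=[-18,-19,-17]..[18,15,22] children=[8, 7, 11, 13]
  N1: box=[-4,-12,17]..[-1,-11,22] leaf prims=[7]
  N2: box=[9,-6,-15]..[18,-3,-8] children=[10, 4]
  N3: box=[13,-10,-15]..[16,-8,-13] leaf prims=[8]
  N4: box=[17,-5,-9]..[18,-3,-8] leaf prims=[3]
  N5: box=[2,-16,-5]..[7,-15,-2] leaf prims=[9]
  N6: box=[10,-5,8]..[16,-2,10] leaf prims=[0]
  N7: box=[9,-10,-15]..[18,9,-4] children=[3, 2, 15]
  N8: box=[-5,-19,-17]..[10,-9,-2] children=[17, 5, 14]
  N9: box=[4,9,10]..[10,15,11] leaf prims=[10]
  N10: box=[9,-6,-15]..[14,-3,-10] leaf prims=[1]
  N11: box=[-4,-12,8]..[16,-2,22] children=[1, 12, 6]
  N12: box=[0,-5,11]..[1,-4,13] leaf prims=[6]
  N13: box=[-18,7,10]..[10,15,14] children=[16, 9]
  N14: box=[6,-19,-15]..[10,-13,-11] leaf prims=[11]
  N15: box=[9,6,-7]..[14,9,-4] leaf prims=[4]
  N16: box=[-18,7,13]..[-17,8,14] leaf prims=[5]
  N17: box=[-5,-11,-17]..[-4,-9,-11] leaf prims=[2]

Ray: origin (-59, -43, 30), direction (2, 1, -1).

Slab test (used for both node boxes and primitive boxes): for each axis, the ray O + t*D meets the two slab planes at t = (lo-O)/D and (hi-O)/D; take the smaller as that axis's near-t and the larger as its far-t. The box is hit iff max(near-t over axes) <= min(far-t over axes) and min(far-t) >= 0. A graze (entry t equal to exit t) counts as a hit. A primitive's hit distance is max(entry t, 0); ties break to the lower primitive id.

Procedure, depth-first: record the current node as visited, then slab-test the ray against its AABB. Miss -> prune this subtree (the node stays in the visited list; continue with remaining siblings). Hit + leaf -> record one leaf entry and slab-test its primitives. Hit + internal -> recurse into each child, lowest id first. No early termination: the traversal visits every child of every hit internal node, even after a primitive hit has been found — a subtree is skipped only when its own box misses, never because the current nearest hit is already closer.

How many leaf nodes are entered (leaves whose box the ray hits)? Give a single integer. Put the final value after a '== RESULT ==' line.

Traverse from the root:
N0 x:[41/2,77/2] y:[24,58] z:[8,47] -> hit [24,77/2], descend [7, 8, 11, 13]
  N7 x:[34,77/2] y:[33,52] z:[34,45] -> hit [34,77/2], descend [2, 3, 15]
    N2 x:[34,77/2] y:[37,40] z:[38,45] -> hit [38,77/2], descend [4, 10]
      N4 x:[38,77/2] y:[38,40] z:[38,39] -> hit [38,77/2] leaf, test {P3@t=38}
      N10 x:[34,73/2] y:[37,40] z:[40,45] -> miss, prune
    N3 x:[36,75/2] y:[33,35] z:[43,45] -> miss, prune
    N15 x:[34,73/2] y:[49,52] z:[34,37] -> miss, prune
  N8 x:[27,69/2] y:[24,34] z:[32,47] -> hit [32,34], descend [5, 14, 17]
    N5 x:[61/2,33] y:[27,28] z:[32,35] -> miss, prune
    N14 x:[65/2,69/2] y:[24,30] z:[41,45] -> miss, prune
    N17 x:[27,55/2] y:[32,34] z:[41,47] -> miss, prune
  N11 x:[55/2,75/2] y:[31,41] z:[8,22] -> miss, prune
  N13 x:[41/2,69/2] y:[50,58] z:[16,20] -> miss, prune

Visited [0, 7, 2, 4, 10, 3, 15, 8, 5, 14, 17, 11, 13]. Tests: 13 box, 1 leaf. Nearest: P3.

== RESULT ==
1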